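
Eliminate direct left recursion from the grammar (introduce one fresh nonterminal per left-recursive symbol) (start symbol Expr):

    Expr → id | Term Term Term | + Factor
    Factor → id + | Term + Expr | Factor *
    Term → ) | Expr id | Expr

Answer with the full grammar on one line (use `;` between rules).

Left recursion appears on Factor.
For Factor: α = {*}, β = {id +, Term + Expr}. Rewrite as Factor → β Factor1 and Factor1 → α Factor1 | ε.

Expr → id | Term Term Term | + Factor; Factor → id + Factor1 | Term + Expr Factor1; Term → ) | Expr id | Expr; Factor1 → * Factor1 | ε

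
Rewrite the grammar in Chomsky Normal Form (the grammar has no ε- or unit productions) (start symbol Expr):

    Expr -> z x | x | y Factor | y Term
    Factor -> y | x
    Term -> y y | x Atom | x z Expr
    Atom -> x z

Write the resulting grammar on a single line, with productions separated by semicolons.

Introduce a nonterminal for each terminal appearing in a rule of length ≥ 2: X1 → z, X2 → x, X3 → y.
Binarize each right-hand side of length ≥ 3 by chaining fresh nonterminals (Y1, Y2, …): affected rules were Term → X2 X1 Expr.

Expr -> X1 X2 | x | X3 Factor | X3 Term; Factor -> y | x; Term -> X3 X3 | X2 Atom | X2 Y1; Atom -> X2 X1; X1 -> z; X2 -> x; X3 -> y; Y1 -> X1 Expr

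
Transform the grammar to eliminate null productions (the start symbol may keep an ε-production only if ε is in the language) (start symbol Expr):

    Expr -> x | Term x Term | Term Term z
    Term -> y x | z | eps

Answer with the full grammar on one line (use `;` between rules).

The nullable symbols are {Term}.
ε ∉ L(G), so no ε-production is kept.
Expand every rule over subsets of its nullable positions: Expr → Term x Term gives Term x Term | Term x | x Term. Expr → Term Term z gives Term Term z | Term z | z.

Expr -> x | Term x Term | Term x | x Term | Term Term z | Term z | z; Term -> y x | z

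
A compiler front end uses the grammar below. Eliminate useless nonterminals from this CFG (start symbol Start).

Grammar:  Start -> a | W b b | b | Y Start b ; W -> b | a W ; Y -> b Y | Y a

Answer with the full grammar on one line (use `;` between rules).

Generating nonterminals: {Start, W}.
Reachable from Start after that: {Start, W}.
Removed useless symbols: {Y} and every production mentioning them.

Start -> a | W b b | b; W -> b | a W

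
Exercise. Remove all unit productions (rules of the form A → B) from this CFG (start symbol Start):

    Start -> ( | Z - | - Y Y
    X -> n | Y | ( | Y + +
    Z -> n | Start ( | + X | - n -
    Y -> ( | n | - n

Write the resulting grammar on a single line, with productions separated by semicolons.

Unit pairs: X ⇒* {Y}.
Replace each nonterminal's rules with the union of the non-unit rules of every nonterminal it unit-derives.

Start -> ( | Z - | - Y Y; X -> n | ( | Y + + | - n; Z -> n | Start ( | + X | - n -; Y -> ( | n | - n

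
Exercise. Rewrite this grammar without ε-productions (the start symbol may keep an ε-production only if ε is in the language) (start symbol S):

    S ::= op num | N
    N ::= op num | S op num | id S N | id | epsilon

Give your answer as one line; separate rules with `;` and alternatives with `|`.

S ::= op num | N | ε; N ::= op num | S op num | id S N | id S | id N | id

Nullable set = {N, S}.
ε ∈ L(G) since S is nullable, so keep S → ε.
Expand every rule over subsets of its nullable positions: N → id S N gives id S N | id S | id N | id.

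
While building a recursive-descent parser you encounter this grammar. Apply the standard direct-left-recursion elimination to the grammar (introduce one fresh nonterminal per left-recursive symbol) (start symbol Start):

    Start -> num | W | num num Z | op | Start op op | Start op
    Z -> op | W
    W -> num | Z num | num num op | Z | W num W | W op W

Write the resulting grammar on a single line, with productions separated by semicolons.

Left recursion appears on Start, W.
For Start: α = {op op, op}, β = {num, W, num num Z, op}. Rewrite as Start → β Start1 and Start1 → α Start1 | ε.
For W: α = {num W, op W}, β = {num, Z num, num num op, Z}. Rewrite as W → β W1 and W1 → α W1 | ε.

Start -> num Start1 | W Start1 | num num Z Start1 | op Start1; Z -> op | W; W -> num W1 | Z num W1 | num num op W1 | Z W1; Start1 -> op op Start1 | op Start1 | ε; W1 -> num W W1 | op W W1 | ε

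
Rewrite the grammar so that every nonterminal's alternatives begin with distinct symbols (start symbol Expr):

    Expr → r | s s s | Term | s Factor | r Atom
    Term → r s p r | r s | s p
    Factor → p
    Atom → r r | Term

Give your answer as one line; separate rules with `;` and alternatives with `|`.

Expr → Term | r Expr1 | s Expr2; Term → s p | r s Term1; Factor → p; Atom → r r | Term; Expr1 → ε | Atom; Expr2 → s s | Factor; Term1 → p r | ε

Expr has alternatives sharing prefix 'r': factor to Expr → r Expr1 with Expr1 → ε | Atom.
Expr has alternatives sharing prefix 's': factor to Expr → s Expr2 with Expr2 → s s | Factor.
Term has alternatives sharing prefix 'r s': factor to Term → r s Term1 with Term1 → p r | ε.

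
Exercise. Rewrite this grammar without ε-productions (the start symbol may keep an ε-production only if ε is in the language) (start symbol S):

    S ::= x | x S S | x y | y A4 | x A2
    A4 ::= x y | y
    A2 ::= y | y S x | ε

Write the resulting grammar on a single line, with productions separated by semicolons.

S ::= x | x S S | x y | y A4 | x A2; A4 ::= x y | y; A2 ::= y | y S x

Nullable set = {A2}.
ε ∉ L(G), so no ε-production is kept.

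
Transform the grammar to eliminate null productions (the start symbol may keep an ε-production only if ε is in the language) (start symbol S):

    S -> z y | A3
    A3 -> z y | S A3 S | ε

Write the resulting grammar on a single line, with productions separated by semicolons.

S -> z y | A3 | ε; A3 -> z y | S A3 S | S A3 | S S | S | A3 S

The nullable symbols are {A3, S}.
ε ∈ L(G) since S is nullable, so keep S → ε.
Expand every rule over subsets of its nullable positions: A3 → S A3 S gives S A3 S | S A3 | S S | S | A3 S.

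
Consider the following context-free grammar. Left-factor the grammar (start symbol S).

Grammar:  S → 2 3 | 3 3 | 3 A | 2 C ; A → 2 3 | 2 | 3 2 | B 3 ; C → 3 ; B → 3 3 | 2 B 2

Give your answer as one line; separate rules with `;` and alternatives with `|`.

S has alternatives sharing prefix '2': factor to S → 2 S' with S' → 3 | C.
S has alternatives sharing prefix '3': factor to S → 3 S'' with S'' → 3 | A.
A has alternatives sharing prefix '2': factor to A → 2 A' with A' → 3 | ε.

S → 2 S' | 3 S''; A → 3 2 | B 3 | 2 A'; C → 3; B → 3 3 | 2 B 2; S' → 3 | C; S'' → 3 | A; A' → 3 | ε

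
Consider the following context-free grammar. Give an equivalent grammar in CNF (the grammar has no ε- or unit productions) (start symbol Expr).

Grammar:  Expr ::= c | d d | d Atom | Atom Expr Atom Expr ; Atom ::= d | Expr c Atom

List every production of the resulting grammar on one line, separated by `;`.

Expr ::= c | X1 X1 | X1 Atom | Atom Y1; Atom ::= d | Expr Y3; X1 ::= d; X2 ::= c; Y1 ::= Expr Y2; Y2 ::= Atom Expr; Y3 ::= X2 Atom

Introduce a nonterminal for each terminal appearing in a rule of length ≥ 2: X1 → d, X2 → c.
Binarize each right-hand side of length ≥ 3 by chaining fresh nonterminals (Y1, Y2, …): affected rules were Expr → Atom Expr Atom Expr; Atom → Expr X2 Atom.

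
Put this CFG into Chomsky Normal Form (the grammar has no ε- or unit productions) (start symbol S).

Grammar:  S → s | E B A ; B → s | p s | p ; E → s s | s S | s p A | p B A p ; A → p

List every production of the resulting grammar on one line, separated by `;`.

Introduce a nonterminal for each terminal appearing in a rule of length ≥ 2: X1 → p, X2 → s.
Binarize each right-hand side of length ≥ 3 by chaining fresh nonterminals (Y1, Y2, …): affected rules were S → E B A; E → X2 X1 A; E → X1 B A X1.

S → s | E Y1; B → s | X1 X2 | p; E → X2 X2 | X2 S | X2 Y2 | X1 Y3; A → p; X1 → p; X2 → s; Y1 → B A; Y2 → X1 A; Y3 → B Y4; Y4 → A X1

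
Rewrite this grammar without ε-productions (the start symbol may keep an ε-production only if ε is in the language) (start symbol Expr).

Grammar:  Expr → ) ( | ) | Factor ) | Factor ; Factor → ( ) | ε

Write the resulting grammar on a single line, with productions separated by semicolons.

The nullable symbols are {Expr, Factor}.
ε ∈ L(G) since Expr is nullable, so keep Expr → ε.

Expr → ) ( | ) | Factor ) | Factor | ε; Factor → ( )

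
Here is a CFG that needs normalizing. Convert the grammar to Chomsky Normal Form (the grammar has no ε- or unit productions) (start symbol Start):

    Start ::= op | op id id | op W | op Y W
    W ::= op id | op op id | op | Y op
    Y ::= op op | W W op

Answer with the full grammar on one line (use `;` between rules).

Introduce a nonterminal for each terminal appearing in a rule of length ≥ 2: X1 → op, X2 → id.
Binarize each right-hand side of length ≥ 3 by chaining fresh nonterminals (Y1, Y2, …): affected rules were Start → X1 X2 X2; Start → X1 Y W; W → X1 X1 X2; Y → W W X1.

Start ::= op | X1 Y1 | X1 W | X1 Y2; W ::= X1 X2 | X1 Y3 | op | Y X1; Y ::= X1 X1 | W Y4; X1 ::= op; X2 ::= id; Y1 ::= X2 X2; Y2 ::= Y W; Y3 ::= X1 X2; Y4 ::= W X1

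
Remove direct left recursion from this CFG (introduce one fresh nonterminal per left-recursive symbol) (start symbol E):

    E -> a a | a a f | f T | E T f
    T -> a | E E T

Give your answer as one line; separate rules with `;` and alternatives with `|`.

E is directly left-recursive.
For E: α = {T f}, β = {a a, a a f, f T}. Rewrite as E → β E' and E' → α E' | ε.

E -> a a E' | a a f E' | f T E'; T -> a | E E T; E' -> T f E' | ε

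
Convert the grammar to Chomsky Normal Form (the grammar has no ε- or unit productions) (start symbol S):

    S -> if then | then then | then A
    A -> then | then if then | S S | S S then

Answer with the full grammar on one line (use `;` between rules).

S -> X1 X2 | X2 X2 | X2 A; A -> then | X2 Y1 | S S | S Y2; X1 -> if; X2 -> then; Y1 -> X1 X2; Y2 -> S X2

Introduce a nonterminal for each terminal appearing in a rule of length ≥ 2: X1 → if, X2 → then.
Binarize each right-hand side of length ≥ 3 by chaining fresh nonterminals (Y1, Y2, …): affected rules were A → X2 X1 X2; A → S S X2.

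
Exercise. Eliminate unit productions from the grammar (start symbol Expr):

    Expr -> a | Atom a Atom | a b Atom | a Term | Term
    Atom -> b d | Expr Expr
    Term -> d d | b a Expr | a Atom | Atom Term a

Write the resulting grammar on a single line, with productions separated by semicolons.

Unit pairs: Expr ⇒* {Term}.
Replace each nonterminal's rules with the union of the non-unit rules of every nonterminal it unit-derives.

Expr -> d d | b a Expr | a Atom | Atom Term a | a | Atom a Atom | a b Atom | a Term; Atom -> b d | Expr Expr; Term -> d d | b a Expr | a Atom | Atom Term a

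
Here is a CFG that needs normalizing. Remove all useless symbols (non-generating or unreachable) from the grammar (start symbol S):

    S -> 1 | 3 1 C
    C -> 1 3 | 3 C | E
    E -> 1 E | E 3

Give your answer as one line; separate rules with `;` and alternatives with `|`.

S -> 1 | 3 1 C; C -> 1 3 | 3 C

Generating nonterminals: {C, S}.
Reachable from S after that: {C, S}.
Removed useless symbols: {E} and every production mentioning them.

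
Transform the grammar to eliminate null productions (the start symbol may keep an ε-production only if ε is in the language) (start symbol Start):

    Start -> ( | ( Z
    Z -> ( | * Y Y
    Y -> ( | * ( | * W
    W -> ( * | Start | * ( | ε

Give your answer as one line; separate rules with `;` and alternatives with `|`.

Start -> ( | ( Z; Z -> ( | * Y Y; Y -> ( | * ( | * W | *; W -> ( * | Start | * (

Nullable set = {W}.
ε ∉ L(G), so no ε-production is kept.
Add the nullable-subset variants: Y → * W gives * W | *.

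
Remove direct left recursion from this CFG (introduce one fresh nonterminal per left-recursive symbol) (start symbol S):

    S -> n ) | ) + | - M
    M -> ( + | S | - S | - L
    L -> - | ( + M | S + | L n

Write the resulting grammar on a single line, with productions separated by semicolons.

S -> n ) | ) + | - M; M -> ( + | S | - S | - L; L -> - L' | ( + M L' | S + L'; L' -> n L' | eps

Directly left-recursive nonterminal: L.
For L: α = {n}, β = {-, ( + M, S +}. Rewrite as L → β L' and L' → α L' | ε.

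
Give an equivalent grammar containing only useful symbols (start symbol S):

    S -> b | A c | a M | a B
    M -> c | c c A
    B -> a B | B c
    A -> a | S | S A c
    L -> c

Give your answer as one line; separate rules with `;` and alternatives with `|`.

S -> b | A c | a M; M -> c | c c A; A -> a | S | S A c

Generating nonterminals: {A, L, M, S}.
Reachable from S after that: {A, M, S}.
Removed useless symbols: {B, L} and every production mentioning them.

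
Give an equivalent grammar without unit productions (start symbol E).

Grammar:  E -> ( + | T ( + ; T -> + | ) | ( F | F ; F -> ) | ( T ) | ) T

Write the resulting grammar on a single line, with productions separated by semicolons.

Unit pairs: T ⇒* {F}.
For every A with A ⇒* B via unit rules, add B's non-unit alternatives to A; then delete every rule of the form X → Y.

E -> ( + | T ( +; T -> ) | ( T ) | ) T | + | ( F; F -> ) | ( T ) | ) T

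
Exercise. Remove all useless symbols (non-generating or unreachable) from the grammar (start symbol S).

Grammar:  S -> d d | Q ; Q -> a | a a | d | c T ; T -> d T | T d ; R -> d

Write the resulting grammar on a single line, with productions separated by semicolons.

Generating nonterminals: {Q, R, S}.
Reachable from S after that: {Q, S}.
Removed useless symbols: {R, T} and every production mentioning them.

S -> d d | Q; Q -> a | a a | d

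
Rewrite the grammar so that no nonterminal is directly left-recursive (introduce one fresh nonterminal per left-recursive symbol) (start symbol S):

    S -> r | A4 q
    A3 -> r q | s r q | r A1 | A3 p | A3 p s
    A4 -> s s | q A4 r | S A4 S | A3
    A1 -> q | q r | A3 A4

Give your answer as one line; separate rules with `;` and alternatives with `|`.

Directly left-recursive nonterminal: A3.
For A3: α = {p, p s}, β = {r q, s r q, r A1}. Rewrite as A3 → β A3' and A3' → α A3' | ε.

S -> r | A4 q; A3 -> r q A3' | s r q A3' | r A1 A3'; A4 -> s s | q A4 r | S A4 S | A3; A1 -> q | q r | A3 A4; A3' -> p A3' | p s A3' | ε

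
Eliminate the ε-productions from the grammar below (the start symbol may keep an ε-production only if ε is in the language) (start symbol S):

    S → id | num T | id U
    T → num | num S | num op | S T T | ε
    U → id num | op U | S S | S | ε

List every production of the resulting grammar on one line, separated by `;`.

S → id | num T | num | id U; T → num | num S | num op | S T T | S T | S; U → id num | op U | op | S S | S

Nullable set = {T, U}.
ε ∉ L(G), so no ε-production is kept.
Expand every rule over subsets of its nullable positions: S → num T gives num T | num. T → S T T gives S T T | S T | S. U → op U gives op U | op.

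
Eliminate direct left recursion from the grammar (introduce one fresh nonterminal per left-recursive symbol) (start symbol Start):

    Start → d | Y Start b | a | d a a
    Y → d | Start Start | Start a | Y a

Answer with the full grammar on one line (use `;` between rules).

Start → d | Y Start b | a | d a a; Y → d Y1 | Start Start Y1 | Start a Y1; Y1 → a Y1 | ε

Left recursion appears on Y.
For Y: α = {a}, β = {d, Start Start, Start a}. Rewrite as Y → β Y1 and Y1 → α Y1 | ε.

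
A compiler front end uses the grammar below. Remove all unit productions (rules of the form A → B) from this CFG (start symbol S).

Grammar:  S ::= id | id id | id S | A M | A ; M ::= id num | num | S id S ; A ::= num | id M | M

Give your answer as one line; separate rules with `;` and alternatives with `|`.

Unit pairs: A ⇒* {M}; S ⇒* {A, M}.
For each unit pair (A, B), copy every non-unit production of B to A, then drop all unit productions.

S ::= id | id id | id S | A M | num | id M | id num | S id S; M ::= id num | num | S id S; A ::= num | id M | id num | S id S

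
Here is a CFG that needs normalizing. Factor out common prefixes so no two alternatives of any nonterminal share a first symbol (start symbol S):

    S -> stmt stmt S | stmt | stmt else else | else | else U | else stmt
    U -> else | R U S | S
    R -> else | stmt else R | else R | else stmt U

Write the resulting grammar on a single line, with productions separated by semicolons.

S has alternatives sharing prefix 'stmt': factor to S → stmt S' with S' → stmt S | ε | else else.
S has alternatives sharing prefix 'else': factor to S → else S'' with S'' → ε | U | stmt.
R has alternatives sharing prefix 'else': factor to R → else R' with R' → ε | R | stmt U.

S -> stmt S' | else S''; U -> else | R U S | S; R -> stmt else R | else R'; S' -> stmt S | ε | else else; S'' -> ε | U | stmt; R' -> ε | R | stmt U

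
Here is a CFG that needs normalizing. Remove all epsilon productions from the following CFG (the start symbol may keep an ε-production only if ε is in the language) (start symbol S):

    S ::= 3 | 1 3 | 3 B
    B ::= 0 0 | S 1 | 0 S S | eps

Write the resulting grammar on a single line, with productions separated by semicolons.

S ::= 3 | 1 3 | 3 B; B ::= 0 0 | S 1 | 0 S S

Nullable nonterminals: {B}.
ε ∉ L(G), so no ε-production is kept.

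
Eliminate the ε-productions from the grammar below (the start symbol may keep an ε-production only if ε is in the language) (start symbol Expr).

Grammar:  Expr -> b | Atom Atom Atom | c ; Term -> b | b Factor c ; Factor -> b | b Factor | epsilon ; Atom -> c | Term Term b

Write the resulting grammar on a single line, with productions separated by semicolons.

The nullable symbols are {Factor}.
ε ∉ L(G), so no ε-production is kept.
Add the nullable-subset variants: Term → b Factor c gives b Factor c | b c.

Expr -> b | Atom Atom Atom | c; Term -> b | b Factor c | b c; Factor -> b | b Factor; Atom -> c | Term Term b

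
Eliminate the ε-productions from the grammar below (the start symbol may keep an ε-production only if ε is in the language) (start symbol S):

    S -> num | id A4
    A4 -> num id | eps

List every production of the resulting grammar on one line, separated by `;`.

Nullable set = {A4}.
ε ∉ L(G), so no ε-production is kept.
Expand every rule over subsets of its nullable positions: S → id A4 gives id A4 | id.

S -> num | id A4 | id; A4 -> num id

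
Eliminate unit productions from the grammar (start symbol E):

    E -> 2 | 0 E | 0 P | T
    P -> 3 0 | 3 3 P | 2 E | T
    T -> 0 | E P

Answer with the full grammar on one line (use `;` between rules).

Unit pairs: E ⇒* {T}; P ⇒* {T}.
For each unit pair (A, B), copy every non-unit production of B to A, then drop all unit productions.

E -> 2 | 0 E | 0 P | 0 | E P; P -> 3 0 | 3 3 P | 2 E | 0 | E P; T -> 0 | E P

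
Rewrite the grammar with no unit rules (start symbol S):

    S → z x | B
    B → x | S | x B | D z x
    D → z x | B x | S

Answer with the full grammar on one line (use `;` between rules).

Unit pairs: B ⇒* {S}; D ⇒* {B, S}; S ⇒* {B}.
For every A with A ⇒* B via unit rules, add B's non-unit alternatives to A; then delete every rule of the form X → Y.

S → x | x B | D z x | z x; B → x | x B | D z x | z x; D → z x | x | x B | D z x | B x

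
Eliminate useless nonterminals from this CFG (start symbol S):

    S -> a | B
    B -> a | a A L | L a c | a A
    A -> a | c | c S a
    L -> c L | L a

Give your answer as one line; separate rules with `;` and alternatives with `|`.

S -> a | B; B -> a | a A; A -> a | c | c S a

Generating nonterminals: {A, B, S}.
Reachable from S after that: {A, B, S}.
Removed useless symbols: {L} and every production mentioning them.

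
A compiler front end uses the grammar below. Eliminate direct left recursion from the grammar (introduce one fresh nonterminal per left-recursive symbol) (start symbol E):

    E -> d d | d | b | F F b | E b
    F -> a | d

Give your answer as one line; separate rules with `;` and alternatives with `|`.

E -> d d E' | d E' | b E' | F F b E'; F -> a | d; E' -> b E' | ε

E is directly left-recursive.
For E: α = {b}, β = {d d, d, b, F F b}. Rewrite as E → β E' and E' → α E' | ε.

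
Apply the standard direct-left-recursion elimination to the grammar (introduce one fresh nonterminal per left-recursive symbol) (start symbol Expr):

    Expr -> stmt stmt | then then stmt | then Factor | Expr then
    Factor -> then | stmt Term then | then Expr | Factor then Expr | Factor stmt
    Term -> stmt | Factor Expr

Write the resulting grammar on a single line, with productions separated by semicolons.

Expr -> stmt stmt Expr1 | then then stmt Expr1 | then Factor Expr1; Factor -> then Factor1 | stmt Term then Factor1 | then Expr Factor1; Term -> stmt | Factor Expr; Expr1 -> then Expr1 | epsilon; Factor1 -> then Expr Factor1 | stmt Factor1 | epsilon

Expr, Factor are directly left-recursive.
For Expr: α = {then}, β = {stmt stmt, then then stmt, then Factor}. Rewrite as Expr → β Expr1 and Expr1 → α Expr1 | ε.
For Factor: α = {then Expr, stmt}, β = {then, stmt Term then, then Expr}. Rewrite as Factor → β Factor1 and Factor1 → α Factor1 | ε.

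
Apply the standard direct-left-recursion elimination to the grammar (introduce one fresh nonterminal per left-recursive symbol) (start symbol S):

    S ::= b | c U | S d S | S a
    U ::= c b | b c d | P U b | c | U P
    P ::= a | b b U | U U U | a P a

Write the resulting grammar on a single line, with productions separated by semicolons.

S ::= b S' | c U S'; U ::= c b U' | b c d U' | P U b U' | c U'; P ::= a | b b U | U U U | a P a; S' ::= d S S' | a S' | eps; U' ::= P U' | eps

Directly left-recursive nonterminals: S, U.
For S: α = {d S, a}, β = {b, c U}. Rewrite as S → β S' and S' → α S' | ε.
For U: α = {P}, β = {c b, b c d, P U b, c}. Rewrite as U → β U' and U' → α U' | ε.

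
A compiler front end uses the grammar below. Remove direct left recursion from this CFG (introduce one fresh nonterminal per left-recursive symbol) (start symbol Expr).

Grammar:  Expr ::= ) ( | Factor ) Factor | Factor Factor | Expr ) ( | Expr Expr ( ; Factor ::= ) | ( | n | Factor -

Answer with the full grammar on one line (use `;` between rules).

Expr ::= ) ( Expr1 | Factor ) Factor Expr1 | Factor Factor Expr1; Factor ::= ) Factor1 | ( Factor1 | n Factor1; Expr1 ::= ) ( Expr1 | Expr ( Expr1 | ε; Factor1 ::= - Factor1 | ε

Directly left-recursive nonterminals: Expr, Factor.
For Expr: α = {) (, Expr (}, β = {) (, Factor ) Factor, Factor Factor}. Rewrite as Expr → β Expr1 and Expr1 → α Expr1 | ε.
For Factor: α = {-}, β = {), (, n}. Rewrite as Factor → β Factor1 and Factor1 → α Factor1 | ε.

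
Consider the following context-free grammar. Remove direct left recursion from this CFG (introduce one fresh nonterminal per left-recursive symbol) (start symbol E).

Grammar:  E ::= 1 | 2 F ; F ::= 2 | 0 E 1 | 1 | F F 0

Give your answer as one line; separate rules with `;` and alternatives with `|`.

E ::= 1 | 2 F; F ::= 2 F' | 0 E 1 F' | 1 F'; F' ::= F 0 F' | ε

F is directly left-recursive.
For F: α = {F 0}, β = {2, 0 E 1, 1}. Rewrite as F → β F' and F' → α F' | ε.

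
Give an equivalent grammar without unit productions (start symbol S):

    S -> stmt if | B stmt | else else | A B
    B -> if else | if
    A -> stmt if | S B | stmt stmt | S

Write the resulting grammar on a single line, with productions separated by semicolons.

S -> stmt if | B stmt | else else | A B; B -> if else | if; A -> stmt if | B stmt | else else | A B | S B | stmt stmt

Unit pairs: A ⇒* {S}.
For each unit pair (A, B), copy every non-unit production of B to A, then drop all unit productions.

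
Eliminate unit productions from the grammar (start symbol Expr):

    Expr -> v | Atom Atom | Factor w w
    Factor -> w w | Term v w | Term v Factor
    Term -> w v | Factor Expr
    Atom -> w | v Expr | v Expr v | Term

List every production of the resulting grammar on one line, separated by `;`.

Expr -> v | Atom Atom | Factor w w; Factor -> w w | Term v w | Term v Factor; Term -> w v | Factor Expr; Atom -> w v | Factor Expr | w | v Expr | v Expr v

Unit pairs: Atom ⇒* {Term}.
For every A with A ⇒* B via unit rules, add B's non-unit alternatives to A; then delete every rule of the form X → Y.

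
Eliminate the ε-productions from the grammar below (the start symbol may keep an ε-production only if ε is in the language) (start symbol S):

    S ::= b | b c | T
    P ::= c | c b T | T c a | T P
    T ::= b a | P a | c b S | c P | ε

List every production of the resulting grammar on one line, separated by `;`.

S ::= b | b c | T | ε; P ::= c | c b T | c b | T c a | c a | T P; T ::= b a | P a | c b S | c b | c P

Nullable set = {S, T}.
ε ∈ L(G) since S is nullable, so keep S → ε.
For each production, add variants omitting each subset of nullable occurrences: P → c b T gives c b T | c b. P → T c a gives T c a | c a. T → c b S gives c b S | c b.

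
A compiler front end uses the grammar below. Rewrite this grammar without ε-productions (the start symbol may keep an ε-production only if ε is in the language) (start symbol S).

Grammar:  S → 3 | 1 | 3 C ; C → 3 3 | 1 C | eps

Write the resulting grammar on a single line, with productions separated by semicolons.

Nullable set = {C}.
ε ∉ L(G), so no ε-production is kept.
For each production, add variants omitting each subset of nullable occurrences: C → 1 C gives 1 C | 1.

S → 3 | 1 | 3 C; C → 3 3 | 1 C | 1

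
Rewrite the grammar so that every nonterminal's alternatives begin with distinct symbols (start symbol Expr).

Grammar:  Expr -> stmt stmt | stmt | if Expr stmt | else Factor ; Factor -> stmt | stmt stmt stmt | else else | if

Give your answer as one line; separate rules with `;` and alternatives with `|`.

Expr -> if Expr stmt | else Factor | stmt Expr1; Factor -> else else | if | stmt Factor1; Expr1 -> stmt | ε; Factor1 -> ε | stmt stmt

Expr has alternatives sharing prefix 'stmt': factor to Expr → stmt Expr1 with Expr1 → stmt | ε.
Factor has alternatives sharing prefix 'stmt': factor to Factor → stmt Factor1 with Factor1 → ε | stmt stmt.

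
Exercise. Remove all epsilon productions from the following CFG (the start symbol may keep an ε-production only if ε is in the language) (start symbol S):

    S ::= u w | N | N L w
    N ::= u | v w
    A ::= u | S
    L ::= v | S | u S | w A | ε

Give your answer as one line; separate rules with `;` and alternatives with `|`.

S ::= u w | N | N L w | N w; N ::= u | v w; A ::= u | S; L ::= v | S | u S | w A

Nullable nonterminals: {L}.
ε ∉ L(G), so no ε-production is kept.
For each production, add variants omitting each subset of nullable occurrences: S → N L w gives N L w | N w.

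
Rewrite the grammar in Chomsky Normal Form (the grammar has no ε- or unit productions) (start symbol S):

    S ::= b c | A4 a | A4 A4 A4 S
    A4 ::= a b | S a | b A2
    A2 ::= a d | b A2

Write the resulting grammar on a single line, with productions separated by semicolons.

Introduce a nonterminal for each terminal appearing in a rule of length ≥ 2: X1 → b, X2 → c, X3 → a, X4 → d.
Binarize each right-hand side of length ≥ 3 by chaining fresh nonterminals (Y1, Y2, …): affected rules were S → A4 A4 A4 S.

S ::= X1 X2 | A4 X3 | A4 Y1; A4 ::= X3 X1 | S X3 | X1 A2; A2 ::= X3 X4 | X1 A2; X1 ::= b; X2 ::= c; X3 ::= a; X4 ::= d; Y1 ::= A4 Y2; Y2 ::= A4 S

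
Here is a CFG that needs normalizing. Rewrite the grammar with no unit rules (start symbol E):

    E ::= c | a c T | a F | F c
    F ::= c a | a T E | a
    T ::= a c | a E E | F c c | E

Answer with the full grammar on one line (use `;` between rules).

E ::= c | a c T | a F | F c; F ::= c a | a T E | a; T ::= c | a c T | a F | F c | a c | a E E | F c c

Unit pairs: T ⇒* {E}.
Replace each nonterminal's rules with the union of the non-unit rules of every nonterminal it unit-derives.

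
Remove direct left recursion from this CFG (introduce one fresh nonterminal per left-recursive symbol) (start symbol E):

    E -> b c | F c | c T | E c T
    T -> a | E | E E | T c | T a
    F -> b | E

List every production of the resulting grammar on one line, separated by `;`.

E, T are directly left-recursive.
For E: α = {c T}, β = {b c, F c, c T}. Rewrite as E → β E' and E' → α E' | ε.
For T: α = {c, a}, β = {a, E, E E}. Rewrite as T → β T' and T' → α T' | ε.

E -> b c E' | F c E' | c T E'; T -> a T' | E T' | E E T'; F -> b | E; E' -> c T E' | ε; T' -> c T' | a T' | ε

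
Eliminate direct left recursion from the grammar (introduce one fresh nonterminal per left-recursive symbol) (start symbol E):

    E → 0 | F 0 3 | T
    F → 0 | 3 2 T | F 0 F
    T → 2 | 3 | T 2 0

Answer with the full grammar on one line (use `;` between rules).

E → 0 | F 0 3 | T; F → 0 F' | 3 2 T F'; T → 2 T' | 3 T'; F' → 0 F F' | ε; T' → 2 0 T' | ε

F, T are directly left-recursive.
For F: α = {0 F}, β = {0, 3 2 T}. Rewrite as F → β F' and F' → α F' | ε.
For T: α = {2 0}, β = {2, 3}. Rewrite as T → β T' and T' → α T' | ε.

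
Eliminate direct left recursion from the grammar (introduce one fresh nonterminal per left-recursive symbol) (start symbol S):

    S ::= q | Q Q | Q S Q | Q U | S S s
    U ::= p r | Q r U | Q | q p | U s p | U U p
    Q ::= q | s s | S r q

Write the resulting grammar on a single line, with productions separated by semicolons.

S ::= q S' | Q Q S' | Q S Q S' | Q U S'; U ::= p r U' | Q r U U' | Q U' | q p U'; Q ::= q | s s | S r q; S' ::= S s S' | ε; U' ::= s p U' | U p U' | ε

Directly left-recursive nonterminals: S, U.
For S: α = {S s}, β = {q, Q Q, Q S Q, Q U}. Rewrite as S → β S' and S' → α S' | ε.
For U: α = {s p, U p}, β = {p r, Q r U, Q, q p}. Rewrite as U → β U' and U' → α U' | ε.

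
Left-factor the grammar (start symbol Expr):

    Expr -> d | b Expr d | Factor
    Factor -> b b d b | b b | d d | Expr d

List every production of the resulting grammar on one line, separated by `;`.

Expr -> d | b Expr d | Factor; Factor -> d d | Expr d | b b Factor1; Factor1 -> d b | ε

Factor has alternatives sharing prefix 'b b': factor to Factor → b b Factor1 with Factor1 → d b | ε.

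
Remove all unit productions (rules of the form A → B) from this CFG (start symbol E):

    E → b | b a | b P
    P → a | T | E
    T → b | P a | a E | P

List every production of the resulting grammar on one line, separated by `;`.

E → b | b a | b P; P → b | b a | b P | a | P a | a E; T → b | b a | b P | a | P a | a E

Unit pairs: P ⇒* {E, T}; T ⇒* {E, P}.
For each unit pair (A, B), copy every non-unit production of B to A, then drop all unit productions.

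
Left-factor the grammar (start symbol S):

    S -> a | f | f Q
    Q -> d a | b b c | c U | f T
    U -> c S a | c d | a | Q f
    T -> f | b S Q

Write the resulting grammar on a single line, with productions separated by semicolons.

S has alternatives sharing prefix 'f': factor to S → f S' with S' → ε | Q.
U has alternatives sharing prefix 'c': factor to U → c U' with U' → S a | d.

S -> a | f S'; Q -> d a | b b c | c U | f T; U -> a | Q f | c U'; T -> f | b S Q; S' -> eps | Q; U' -> S a | d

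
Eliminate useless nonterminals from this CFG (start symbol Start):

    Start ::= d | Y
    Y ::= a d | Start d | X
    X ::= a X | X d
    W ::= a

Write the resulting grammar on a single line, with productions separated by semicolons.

Start ::= d | Y; Y ::= a d | Start d

Generating nonterminals: {Start, W, Y}.
Reachable from Start after that: {Start, Y}.
Removed useless symbols: {W, X} and every production mentioning them.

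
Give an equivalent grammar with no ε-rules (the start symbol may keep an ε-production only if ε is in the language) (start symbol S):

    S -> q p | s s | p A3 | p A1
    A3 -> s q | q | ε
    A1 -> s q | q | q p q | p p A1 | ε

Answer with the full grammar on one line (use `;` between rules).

S -> q p | s s | p A3 | p | p A1; A3 -> s q | q; A1 -> s q | q | q p q | p p A1 | p p

The nullable symbols are {A1, A3}.
ε ∉ L(G), so no ε-production is kept.
Expand every rule over subsets of its nullable positions: S → p A3 gives p A3 | p. A1 → p p A1 gives p p A1 | p p.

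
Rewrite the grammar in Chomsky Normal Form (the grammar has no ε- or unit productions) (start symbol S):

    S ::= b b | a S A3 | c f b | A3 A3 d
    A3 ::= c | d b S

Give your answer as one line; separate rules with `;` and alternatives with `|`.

S ::= X1 X1 | X2 Y1 | X3 Y2 | A3 Y3; A3 ::= c | X5 Y4; X1 ::= b; X2 ::= a; X3 ::= c; X4 ::= f; X5 ::= d; Y1 ::= S A3; Y2 ::= X4 X1; Y3 ::= A3 X5; Y4 ::= X1 S

Introduce a nonterminal for each terminal appearing in a rule of length ≥ 2: X1 → b, X2 → a, X3 → c, X4 → f, X5 → d.
Binarize each right-hand side of length ≥ 3 by chaining fresh nonterminals (Y1, Y2, …): affected rules were S → X2 S A3; S → X3 X4 X1; S → A3 A3 X5; A3 → X5 X1 S.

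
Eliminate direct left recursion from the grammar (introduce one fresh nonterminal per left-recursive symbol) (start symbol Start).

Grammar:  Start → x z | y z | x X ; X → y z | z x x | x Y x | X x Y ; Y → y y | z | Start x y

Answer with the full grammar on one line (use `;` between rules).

Directly left-recursive nonterminal: X.
For X: α = {x Y}, β = {y z, z x x, x Y x}. Rewrite as X → β X1 and X1 → α X1 | ε.

Start → x z | y z | x X; X → y z X1 | z x x X1 | x Y x X1; Y → y y | z | Start x y; X1 → x Y X1 | ε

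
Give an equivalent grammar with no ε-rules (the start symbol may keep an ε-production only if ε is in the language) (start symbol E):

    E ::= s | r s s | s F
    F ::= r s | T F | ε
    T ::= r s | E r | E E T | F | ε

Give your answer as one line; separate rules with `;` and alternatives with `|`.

E ::= s | r s s | s F; F ::= r s | T F | T; T ::= r s | E r | E E T | E E | F

Nullable set = {F, T}.
ε ∉ L(G), so no ε-production is kept.
Add the nullable-subset variants: F → T F gives T F | T. T → E E T gives E E T | E E.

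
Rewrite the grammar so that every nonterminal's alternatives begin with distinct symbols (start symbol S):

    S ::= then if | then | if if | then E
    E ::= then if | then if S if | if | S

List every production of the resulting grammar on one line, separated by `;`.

S ::= if if | then S'; E ::= if | S | then if E'; S' ::= if | epsilon | E; E' ::= epsilon | S if

S has alternatives sharing prefix 'then': factor to S → then S' with S' → if | ε | E.
E has alternatives sharing prefix 'then if': factor to E → then if E' with E' → ε | S if.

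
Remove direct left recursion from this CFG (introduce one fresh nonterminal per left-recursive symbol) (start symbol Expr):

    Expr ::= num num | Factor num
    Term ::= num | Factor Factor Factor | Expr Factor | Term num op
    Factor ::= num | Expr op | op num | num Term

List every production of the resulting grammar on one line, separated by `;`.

Expr ::= num num | Factor num; Term ::= num Term1 | Factor Factor Factor Term1 | Expr Factor Term1; Factor ::= num | Expr op | op num | num Term; Term1 ::= num op Term1 | ε

Left recursion appears on Term.
For Term: α = {num op}, β = {num, Factor Factor Factor, Expr Factor}. Rewrite as Term → β Term1 and Term1 → α Term1 | ε.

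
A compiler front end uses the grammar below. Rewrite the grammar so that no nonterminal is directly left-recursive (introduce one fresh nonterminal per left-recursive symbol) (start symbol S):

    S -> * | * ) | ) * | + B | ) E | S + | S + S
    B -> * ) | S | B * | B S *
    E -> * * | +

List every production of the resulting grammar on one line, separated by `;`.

S, B are directly left-recursive.
For S: α = {+, + S}, β = {*, * ), ) *, + B, ) E}. Rewrite as S → β S' and S' → α S' | ε.
For B: α = {*, S *}, β = {* ), S}. Rewrite as B → β B' and B' → α B' | ε.

S -> * S' | * ) S' | ) * S' | + B S' | ) E S'; B -> * ) B' | S B'; E -> * * | +; S' -> + S' | + S S' | ε; B' -> * B' | S * B' | ε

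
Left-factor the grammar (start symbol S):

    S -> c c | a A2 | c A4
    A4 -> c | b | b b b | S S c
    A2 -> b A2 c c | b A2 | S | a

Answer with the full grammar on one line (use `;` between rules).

S -> a A2 | c S'; A4 -> c | S S c | b A4'; A2 -> S | a | b A2 A2'; S' -> c | A4; A4' -> ε | b b; A2' -> c c | ε

S has alternatives sharing prefix 'c': factor to S → c S' with S' → c | A4.
A4 has alternatives sharing prefix 'b': factor to A4 → b A4' with A4' → ε | b b.
A2 has alternatives sharing prefix 'b A2': factor to A2 → b A2 A2' with A2' → c c | ε.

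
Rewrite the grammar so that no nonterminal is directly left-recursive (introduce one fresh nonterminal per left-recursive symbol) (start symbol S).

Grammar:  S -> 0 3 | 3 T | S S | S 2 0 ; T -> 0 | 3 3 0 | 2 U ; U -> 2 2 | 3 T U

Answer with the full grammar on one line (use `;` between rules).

S is directly left-recursive.
For S: α = {S, 2 0}, β = {0 3, 3 T}. Rewrite as S → β S' and S' → α S' | ε.

S -> 0 3 S' | 3 T S'; T -> 0 | 3 3 0 | 2 U; U -> 2 2 | 3 T U; S' -> S S' | 2 0 S' | epsilon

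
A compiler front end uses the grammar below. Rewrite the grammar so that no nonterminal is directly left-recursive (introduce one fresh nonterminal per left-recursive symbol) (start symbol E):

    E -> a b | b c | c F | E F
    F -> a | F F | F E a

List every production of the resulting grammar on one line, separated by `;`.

Left recursion appears on E, F.
For E: α = {F}, β = {a b, b c, c F}. Rewrite as E → β E' and E' → α E' | ε.
For F: α = {F, E a}, β = {a}. Rewrite as F → β F' and F' → α F' | ε.

E -> a b E' | b c E' | c F E'; F -> a F'; E' -> F E' | eps; F' -> F F' | E a F' | eps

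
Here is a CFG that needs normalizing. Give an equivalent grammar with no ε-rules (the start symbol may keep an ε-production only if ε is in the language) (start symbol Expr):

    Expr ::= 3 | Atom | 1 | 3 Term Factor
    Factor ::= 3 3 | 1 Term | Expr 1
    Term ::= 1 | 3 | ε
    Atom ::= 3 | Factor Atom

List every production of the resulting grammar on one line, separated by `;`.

Expr ::= 3 | Atom | 1 | 3 Term Factor | 3 Factor; Factor ::= 3 3 | 1 Term | 1 | Expr 1; Term ::= 1 | 3; Atom ::= 3 | Factor Atom

Nullable set = {Term}.
ε ∉ L(G), so no ε-production is kept.
For each production, add variants omitting each subset of nullable occurrences: Expr → 3 Term Factor gives 3 Term Factor | 3 Factor. Factor → 1 Term gives 1 Term | 1.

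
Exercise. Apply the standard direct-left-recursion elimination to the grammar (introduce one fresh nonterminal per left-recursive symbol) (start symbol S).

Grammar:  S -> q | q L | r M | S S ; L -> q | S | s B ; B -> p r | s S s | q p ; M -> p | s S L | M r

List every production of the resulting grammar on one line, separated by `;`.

Left recursion appears on S, M.
For S: α = {S}, β = {q, q L, r M}. Rewrite as S → β S' and S' → α S' | ε.
For M: α = {r}, β = {p, s S L}. Rewrite as M → β M' and M' → α M' | ε.

S -> q S' | q L S' | r M S'; L -> q | S | s B; B -> p r | s S s | q p; M -> p M' | s S L M'; S' -> S S' | eps; M' -> r M' | eps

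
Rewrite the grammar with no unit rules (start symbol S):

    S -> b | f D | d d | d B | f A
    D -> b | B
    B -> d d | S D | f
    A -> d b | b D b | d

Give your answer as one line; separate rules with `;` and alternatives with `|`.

S -> b | f D | d d | d B | f A; D -> d d | S D | f | b; B -> d d | S D | f; A -> d b | b D b | d

Unit pairs: D ⇒* {B}.
For each unit pair (A, B), copy every non-unit production of B to A, then drop all unit productions.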